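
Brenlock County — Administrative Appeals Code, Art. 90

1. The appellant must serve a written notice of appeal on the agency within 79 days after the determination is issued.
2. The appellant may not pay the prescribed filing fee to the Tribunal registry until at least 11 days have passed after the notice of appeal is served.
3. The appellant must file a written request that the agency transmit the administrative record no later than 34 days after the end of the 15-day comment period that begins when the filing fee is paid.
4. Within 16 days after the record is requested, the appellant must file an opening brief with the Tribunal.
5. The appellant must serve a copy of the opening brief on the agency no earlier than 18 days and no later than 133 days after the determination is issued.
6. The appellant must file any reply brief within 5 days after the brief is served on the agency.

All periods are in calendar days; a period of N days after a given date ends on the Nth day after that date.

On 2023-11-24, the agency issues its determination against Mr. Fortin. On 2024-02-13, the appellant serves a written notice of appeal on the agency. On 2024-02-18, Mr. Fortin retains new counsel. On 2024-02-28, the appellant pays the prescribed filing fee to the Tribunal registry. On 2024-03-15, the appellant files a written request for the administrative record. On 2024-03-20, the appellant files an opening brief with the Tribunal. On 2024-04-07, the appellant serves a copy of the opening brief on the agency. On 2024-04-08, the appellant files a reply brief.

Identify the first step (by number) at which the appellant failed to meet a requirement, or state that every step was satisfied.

Step 1

Step 1 — counting 79 days from 2023-11-24 (when the determination is issued) gives a deadline of 2024-02-11; not done until 2024-02-13, 2 days after the deadline.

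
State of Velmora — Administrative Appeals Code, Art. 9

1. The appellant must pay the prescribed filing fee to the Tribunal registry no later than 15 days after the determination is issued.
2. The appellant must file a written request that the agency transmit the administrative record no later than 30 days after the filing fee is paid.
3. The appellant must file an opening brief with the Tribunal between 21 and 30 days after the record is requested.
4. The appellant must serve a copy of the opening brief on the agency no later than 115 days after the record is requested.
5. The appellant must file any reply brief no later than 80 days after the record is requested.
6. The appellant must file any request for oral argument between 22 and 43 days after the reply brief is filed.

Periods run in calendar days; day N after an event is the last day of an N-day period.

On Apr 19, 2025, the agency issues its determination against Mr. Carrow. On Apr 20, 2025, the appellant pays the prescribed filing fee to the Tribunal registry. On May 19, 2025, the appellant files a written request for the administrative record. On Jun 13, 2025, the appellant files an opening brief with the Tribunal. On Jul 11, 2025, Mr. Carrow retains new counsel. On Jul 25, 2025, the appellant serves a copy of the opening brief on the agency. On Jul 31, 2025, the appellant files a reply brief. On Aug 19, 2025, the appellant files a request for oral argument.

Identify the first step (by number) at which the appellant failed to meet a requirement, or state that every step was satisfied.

Step 1 — counting 15 days from Apr 19, 2025 (when the determination is issued) gives a deadline of May 4, 2025; Apr 20, 2025 is within that limit.
Step 2 — counting 30 days from Apr 20, 2025 (when the filing fee is paid) gives a deadline of May 20, 2025; May 19, 2025 is within that limit.
Step 3 — 21 and 30 days from May 19, 2025 (when the record is requested) are Jun 9, 2025 and Jun 18, 2025 respectively; Jun 13, 2025 falls inside that range.
Step 4 — counting 115 days from May 19, 2025 (when the record is requested) gives a deadline of Sep 11, 2025; done Jul 25, 2025 — timely.
Step 5 — counting 80 days from May 19, 2025 (when the record is requested) gives a deadline of Aug 7, 2025; done Jul 31, 2025 — timely.
Step 6 — 22 and 43 days from Jul 31, 2025 (when the reply brief is filed) are Aug 22, 2025 and Sep 12, 2025 respectively; Aug 19, 2025 is 3 days too early.
No need to go further; step 6 was not satisfied.

Step 6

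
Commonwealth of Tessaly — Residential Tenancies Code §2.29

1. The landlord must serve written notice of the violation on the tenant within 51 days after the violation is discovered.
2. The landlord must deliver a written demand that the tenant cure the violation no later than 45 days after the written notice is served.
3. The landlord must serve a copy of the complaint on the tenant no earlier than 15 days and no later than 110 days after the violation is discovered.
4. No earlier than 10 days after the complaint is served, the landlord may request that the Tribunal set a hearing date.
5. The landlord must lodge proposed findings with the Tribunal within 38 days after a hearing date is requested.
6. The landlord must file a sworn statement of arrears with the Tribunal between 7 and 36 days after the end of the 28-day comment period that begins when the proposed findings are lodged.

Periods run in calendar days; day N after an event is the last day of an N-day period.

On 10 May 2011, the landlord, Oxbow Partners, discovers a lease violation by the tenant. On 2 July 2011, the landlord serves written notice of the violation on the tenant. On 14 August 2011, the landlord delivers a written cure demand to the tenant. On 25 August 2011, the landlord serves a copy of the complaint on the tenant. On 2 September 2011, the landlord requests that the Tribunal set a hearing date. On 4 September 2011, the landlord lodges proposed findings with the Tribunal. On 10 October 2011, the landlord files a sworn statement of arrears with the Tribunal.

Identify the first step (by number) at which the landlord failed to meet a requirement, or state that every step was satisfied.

Step 1

Step 1: 51 days after 10 May 2011 (when the violation is discovered) is 30 June 2011; not done until 2 July 2011, 2 days after the deadline.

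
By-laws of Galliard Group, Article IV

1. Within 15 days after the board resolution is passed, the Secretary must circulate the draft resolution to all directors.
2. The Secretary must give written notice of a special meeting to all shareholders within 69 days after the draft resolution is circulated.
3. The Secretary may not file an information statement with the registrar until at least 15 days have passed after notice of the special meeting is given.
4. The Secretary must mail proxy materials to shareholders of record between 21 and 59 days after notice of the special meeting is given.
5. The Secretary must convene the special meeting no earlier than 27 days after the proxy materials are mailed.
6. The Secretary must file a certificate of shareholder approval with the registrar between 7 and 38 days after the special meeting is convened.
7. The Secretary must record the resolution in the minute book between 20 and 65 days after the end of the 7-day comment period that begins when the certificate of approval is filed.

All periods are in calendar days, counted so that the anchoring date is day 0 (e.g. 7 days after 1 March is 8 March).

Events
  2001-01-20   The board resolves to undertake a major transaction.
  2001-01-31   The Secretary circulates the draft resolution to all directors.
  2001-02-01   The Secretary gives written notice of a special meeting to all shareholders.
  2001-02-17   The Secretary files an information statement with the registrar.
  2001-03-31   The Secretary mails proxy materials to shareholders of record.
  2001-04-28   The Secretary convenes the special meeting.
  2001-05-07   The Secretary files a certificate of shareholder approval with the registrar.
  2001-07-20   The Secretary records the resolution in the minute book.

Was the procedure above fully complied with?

Step 1: 15 days after 2001-01-20 (when the board resolution is passed) is 2001-02-04; 2001-01-31 is within that limit.
Step 2: 69 days after 2001-01-31 (when the draft resolution is circulated) is 2001-04-10; done 2001-02-01 — timely.
Step 3: the earliest permitted date is 15 days after 2001-02-01 (when notice of the special meeting is given), i.e. 2001-02-16; 2001-02-17 is on or after that date.
Step 4: the window is 21–59 days after 2001-02-01 (when notice of the special meeting is given), so 2001-02-22 through 2001-04-01; 2001-03-31 falls inside that range.
Step 5: the earliest permitted date is 27 days after 2001-03-31 (when the proxy materials are mailed), i.e. 2001-04-27; done 2001-04-28, after the minimum wait.
Step 6: the window is 7–38 days after 2001-04-28 (when the special meeting is convened), so 2001-05-05 through 2001-06-05; done 2001-05-07, which is between those dates.
Step 7: the window is 20–65 days after 2001-05-14 (end of the 7-day comment period, which began when the certificate of approval is filed on 2001-05-07), so 2001-06-03 through 2001-07-18; done 2001-07-20 — 2 days after the window closed.
No need to go further; step 7 was not satisfied.

No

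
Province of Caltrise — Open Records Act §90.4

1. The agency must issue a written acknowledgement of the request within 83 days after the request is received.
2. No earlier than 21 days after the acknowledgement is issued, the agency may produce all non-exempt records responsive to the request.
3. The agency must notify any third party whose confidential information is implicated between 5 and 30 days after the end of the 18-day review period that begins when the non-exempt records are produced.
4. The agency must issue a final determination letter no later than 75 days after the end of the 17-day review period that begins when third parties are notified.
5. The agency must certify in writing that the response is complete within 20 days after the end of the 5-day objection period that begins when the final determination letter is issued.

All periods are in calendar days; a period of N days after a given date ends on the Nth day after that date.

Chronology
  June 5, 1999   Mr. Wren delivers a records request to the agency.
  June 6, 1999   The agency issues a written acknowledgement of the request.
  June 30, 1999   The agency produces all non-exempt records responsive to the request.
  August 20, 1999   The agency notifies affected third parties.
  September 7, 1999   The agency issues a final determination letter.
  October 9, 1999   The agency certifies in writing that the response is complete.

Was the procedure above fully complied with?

(1) due by June 5, 1999 + 83 days = August 27, 1999; completed June 6, 1999, before the deadline.
(2) permitted from June 6, 1999 + 21 days = June 27, 1999 onward; June 30, 1999 is on or after that date.
(3) the permitted window runs from July 18, 1999 + 5 = July 23, 1999 to July 18, 1999 + 30 = August 17, 1999; done August 20, 1999 — 3 days after the window closed.

No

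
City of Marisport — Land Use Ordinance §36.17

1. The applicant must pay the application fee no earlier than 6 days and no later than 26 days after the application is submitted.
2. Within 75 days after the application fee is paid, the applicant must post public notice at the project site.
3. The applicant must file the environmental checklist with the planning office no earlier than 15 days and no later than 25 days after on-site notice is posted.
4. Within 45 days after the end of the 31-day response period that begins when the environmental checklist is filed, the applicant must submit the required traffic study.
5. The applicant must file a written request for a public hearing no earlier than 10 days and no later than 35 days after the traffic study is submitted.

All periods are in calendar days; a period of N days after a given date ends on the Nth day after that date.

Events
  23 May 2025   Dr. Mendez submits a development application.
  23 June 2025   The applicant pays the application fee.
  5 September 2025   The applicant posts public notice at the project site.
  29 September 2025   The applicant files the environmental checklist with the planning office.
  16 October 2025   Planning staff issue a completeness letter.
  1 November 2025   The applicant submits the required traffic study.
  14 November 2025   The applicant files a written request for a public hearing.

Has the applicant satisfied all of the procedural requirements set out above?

Step 1: the window is 6–26 days after 23 May 2025 (when the application is submitted), so 29 May 2025 through 18 June 2025; done 23 June 2025 — 5 days after the window closed.
That is the first point of non-compliance.

No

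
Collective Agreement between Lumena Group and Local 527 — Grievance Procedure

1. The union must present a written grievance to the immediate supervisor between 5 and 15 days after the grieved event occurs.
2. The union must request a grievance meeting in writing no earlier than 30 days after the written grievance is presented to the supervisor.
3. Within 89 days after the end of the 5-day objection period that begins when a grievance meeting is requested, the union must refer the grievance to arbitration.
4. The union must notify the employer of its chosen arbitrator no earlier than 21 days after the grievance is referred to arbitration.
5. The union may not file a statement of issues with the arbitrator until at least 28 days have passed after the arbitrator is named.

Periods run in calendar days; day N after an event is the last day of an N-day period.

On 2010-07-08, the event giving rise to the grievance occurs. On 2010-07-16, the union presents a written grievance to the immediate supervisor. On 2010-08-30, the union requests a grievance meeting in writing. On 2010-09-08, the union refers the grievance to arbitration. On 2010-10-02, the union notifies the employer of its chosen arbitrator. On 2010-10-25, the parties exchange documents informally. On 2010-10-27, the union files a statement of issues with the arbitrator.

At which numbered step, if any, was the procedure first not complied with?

Step 5

(1) the permitted window runs from 2010-07-08 + 5 = 2010-07-13 to 2010-07-08 + 15 = 2010-07-23; done 2010-07-16 — within the window.
(2) permitted from 2010-07-16 + 30 days = 2010-08-15 onward; done 2010-08-30 — permitted.
(3) due by 2010-09-04 + 89 days = 2010-12-02; done 2010-09-08 — timely.
(4) permitted from 2010-09-08 + 21 days = 2010-09-29 onward; done 2010-10-02 — permitted.
(5) permitted from 2010-10-02 + 28 days = 2010-10-30 onward; acted on 2010-10-27, 3 days prematurely.
Later steps need not be reached.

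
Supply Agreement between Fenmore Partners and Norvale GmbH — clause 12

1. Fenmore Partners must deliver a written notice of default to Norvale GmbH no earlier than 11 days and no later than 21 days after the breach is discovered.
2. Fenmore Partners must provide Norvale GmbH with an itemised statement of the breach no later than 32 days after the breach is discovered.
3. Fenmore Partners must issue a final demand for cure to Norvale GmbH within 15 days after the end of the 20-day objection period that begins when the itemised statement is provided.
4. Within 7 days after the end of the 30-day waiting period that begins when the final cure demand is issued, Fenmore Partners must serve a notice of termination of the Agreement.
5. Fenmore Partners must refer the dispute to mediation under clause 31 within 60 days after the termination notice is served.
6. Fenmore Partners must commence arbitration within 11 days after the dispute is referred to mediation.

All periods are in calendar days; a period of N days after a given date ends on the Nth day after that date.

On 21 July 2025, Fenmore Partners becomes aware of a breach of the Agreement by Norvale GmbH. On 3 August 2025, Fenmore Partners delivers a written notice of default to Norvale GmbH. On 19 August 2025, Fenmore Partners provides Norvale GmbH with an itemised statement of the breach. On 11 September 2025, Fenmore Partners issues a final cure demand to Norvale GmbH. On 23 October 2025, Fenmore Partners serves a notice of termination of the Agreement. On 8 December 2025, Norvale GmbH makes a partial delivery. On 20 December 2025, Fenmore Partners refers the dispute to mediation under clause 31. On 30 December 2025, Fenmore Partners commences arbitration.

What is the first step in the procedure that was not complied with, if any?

Step 4

Step 1: the window is 11–21 days after 21 July 2025 (when the breach is discovered), so 1 August 2025 through 11 August 2025; done 3 August 2025, which is between those dates.
Step 2: 32 days after 21 July 2025 (when the breach is discovered) is 22 August 2025; 19 August 2025 is within that limit.
Step 3: 15 days after 8 September 2025 (end of the 20-day objection period, which began when the itemised statement is provided on 19 August 2025) is 23 September 2025; done 11 September 2025 — timely.
Step 4: 7 days after 11 October 2025 (end of the 30-day waiting period, which began when the final cure demand is issued on 11 September 2025) is 18 October 2025; not done until 23 October 2025, 5 days after the deadline.
Later steps need not be reached.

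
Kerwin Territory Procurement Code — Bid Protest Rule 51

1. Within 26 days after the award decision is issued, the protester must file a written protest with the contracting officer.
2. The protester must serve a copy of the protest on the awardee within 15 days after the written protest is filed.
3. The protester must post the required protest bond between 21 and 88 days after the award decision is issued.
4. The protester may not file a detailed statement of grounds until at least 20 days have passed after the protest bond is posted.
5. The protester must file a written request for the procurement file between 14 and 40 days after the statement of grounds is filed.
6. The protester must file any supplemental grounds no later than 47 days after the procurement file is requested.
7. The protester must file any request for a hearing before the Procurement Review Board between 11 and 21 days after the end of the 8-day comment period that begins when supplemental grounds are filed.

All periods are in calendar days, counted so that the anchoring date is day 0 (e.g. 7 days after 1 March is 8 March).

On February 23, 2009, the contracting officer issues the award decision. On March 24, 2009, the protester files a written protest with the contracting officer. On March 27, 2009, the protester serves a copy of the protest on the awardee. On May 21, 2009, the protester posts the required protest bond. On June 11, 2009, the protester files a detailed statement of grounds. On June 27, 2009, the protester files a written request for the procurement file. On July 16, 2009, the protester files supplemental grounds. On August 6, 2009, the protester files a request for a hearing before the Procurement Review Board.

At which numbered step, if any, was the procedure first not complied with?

Step 1

(1) due by February 23, 2009 + 26 days = March 21, 2009; done March 24, 2009 — 3 days late.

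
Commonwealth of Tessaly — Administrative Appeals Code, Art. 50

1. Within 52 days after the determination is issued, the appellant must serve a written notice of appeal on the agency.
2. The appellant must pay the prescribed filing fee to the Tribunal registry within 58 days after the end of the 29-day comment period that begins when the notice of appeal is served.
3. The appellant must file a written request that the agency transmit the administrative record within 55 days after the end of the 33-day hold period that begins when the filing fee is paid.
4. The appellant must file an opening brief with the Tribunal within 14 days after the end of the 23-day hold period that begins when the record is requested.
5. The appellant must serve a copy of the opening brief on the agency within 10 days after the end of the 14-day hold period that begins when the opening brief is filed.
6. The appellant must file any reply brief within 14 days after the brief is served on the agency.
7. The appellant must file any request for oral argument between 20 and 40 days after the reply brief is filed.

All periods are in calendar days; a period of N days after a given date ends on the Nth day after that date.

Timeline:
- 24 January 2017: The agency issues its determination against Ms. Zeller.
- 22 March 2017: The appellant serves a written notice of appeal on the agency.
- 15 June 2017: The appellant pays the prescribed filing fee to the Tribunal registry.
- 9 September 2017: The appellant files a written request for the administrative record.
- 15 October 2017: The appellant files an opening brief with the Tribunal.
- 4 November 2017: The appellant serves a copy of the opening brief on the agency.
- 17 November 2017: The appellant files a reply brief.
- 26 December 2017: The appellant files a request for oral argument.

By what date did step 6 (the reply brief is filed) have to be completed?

18 November 2017

Step 6 runs from 4 November 2017, when the brief is served on the agency. 14 days after 4 November 2017 is 18 November 2017.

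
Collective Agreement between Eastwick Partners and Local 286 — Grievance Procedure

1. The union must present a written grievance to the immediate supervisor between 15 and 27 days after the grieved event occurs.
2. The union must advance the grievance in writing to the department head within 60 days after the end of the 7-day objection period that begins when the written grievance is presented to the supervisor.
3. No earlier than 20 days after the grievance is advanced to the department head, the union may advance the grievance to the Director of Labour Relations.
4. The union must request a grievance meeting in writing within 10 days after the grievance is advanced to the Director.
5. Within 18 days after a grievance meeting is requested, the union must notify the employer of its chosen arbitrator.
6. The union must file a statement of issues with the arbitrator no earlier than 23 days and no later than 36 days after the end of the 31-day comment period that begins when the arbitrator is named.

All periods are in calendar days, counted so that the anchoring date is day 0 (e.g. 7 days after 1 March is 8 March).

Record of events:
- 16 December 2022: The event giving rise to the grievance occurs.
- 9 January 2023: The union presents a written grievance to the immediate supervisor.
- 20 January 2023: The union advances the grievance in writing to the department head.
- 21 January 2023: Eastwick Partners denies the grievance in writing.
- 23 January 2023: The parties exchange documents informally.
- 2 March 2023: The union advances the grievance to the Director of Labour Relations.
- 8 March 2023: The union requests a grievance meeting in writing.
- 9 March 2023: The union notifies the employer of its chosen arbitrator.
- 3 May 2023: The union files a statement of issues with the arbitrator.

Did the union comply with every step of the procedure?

Yes

Step 1 — 15 and 27 days from 16 December 2022 (when the grieved event occurs) are 31 December 2022 and 12 January 2023 respectively; done 9 January 2023, which is between those dates.
Step 2 — counting 60 days from 16 January 2023 (end of the 7-day objection period, which began when the written grievance is presented to the supervisor on 9 January 2023) gives a deadline of 17 March 2023; 20 January 2023 is within that limit.
Step 3 — must wait 20 days from 20 January 2023 (when the grievance is advanced to the department head), so not before 9 February 2023; done 2 March 2023 — permitted.
Step 4 — counting 10 days from 2 March 2023 (when the grievance is advanced to the Director) gives a deadline of 12 March 2023; done 8 March 2023 — timely.
Step 5 — counting 18 days from 8 March 2023 (when a grievance meeting is requested) gives a deadline of 26 March 2023; completed 9 March 2023, before the deadline.
Step 6 — 23 and 36 days from 9 April 2023 (end of the 31-day comment period, which began when the arbitrator is named on 9 March 2023) are 2 May 2023 and 15 May 2023 respectively; done 3 May 2023 — within the window.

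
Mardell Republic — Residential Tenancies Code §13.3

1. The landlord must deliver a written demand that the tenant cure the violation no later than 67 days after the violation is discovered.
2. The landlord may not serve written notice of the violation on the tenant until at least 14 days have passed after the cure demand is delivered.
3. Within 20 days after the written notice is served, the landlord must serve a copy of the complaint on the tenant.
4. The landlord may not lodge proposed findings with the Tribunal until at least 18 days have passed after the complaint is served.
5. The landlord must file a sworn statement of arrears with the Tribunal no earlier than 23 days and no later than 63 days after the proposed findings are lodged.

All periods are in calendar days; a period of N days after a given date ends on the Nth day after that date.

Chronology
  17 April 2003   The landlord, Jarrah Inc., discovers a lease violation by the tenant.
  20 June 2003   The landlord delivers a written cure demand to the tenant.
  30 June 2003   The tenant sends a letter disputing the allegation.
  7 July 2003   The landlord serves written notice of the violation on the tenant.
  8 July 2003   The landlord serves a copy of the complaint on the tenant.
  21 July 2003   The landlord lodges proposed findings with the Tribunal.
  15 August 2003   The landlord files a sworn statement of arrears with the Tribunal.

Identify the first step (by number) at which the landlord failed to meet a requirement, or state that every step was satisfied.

Step 4

(1) due by 17 April 2003 + 67 days = 23 June 2003; 20 June 2003 is within that limit.
(2) permitted from 20 June 2003 + 14 days = 4 July 2003 onward; 7 July 2003 is on or after that date.
(3) due by 7 July 2003 + 20 days = 27 July 2003; completed 8 July 2003, before the deadline.
(4) permitted from 8 July 2003 + 18 days = 26 July 2003 onward; done 21 July 2003 — 5 days too early.
The procedure was therefore not followed at step 4.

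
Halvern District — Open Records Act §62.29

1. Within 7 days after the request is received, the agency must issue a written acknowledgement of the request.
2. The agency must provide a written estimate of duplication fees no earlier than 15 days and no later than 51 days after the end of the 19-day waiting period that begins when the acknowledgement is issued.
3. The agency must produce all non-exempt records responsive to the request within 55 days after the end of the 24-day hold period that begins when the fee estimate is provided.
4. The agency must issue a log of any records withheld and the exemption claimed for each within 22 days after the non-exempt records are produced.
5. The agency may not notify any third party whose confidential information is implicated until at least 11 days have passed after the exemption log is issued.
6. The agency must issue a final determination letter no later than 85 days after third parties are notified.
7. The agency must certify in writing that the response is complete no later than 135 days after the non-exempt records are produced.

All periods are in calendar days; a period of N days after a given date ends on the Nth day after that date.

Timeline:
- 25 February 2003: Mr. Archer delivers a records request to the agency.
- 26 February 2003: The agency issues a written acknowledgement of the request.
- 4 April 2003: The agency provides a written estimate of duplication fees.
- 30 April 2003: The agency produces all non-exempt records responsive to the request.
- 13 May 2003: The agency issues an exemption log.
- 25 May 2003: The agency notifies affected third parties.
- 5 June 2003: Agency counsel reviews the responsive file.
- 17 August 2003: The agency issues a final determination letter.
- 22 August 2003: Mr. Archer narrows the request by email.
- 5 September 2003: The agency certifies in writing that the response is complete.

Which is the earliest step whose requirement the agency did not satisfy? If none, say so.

None — every step was satisfied

Step 1 — counting 7 days from 25 February 2003 (when the request is received) gives a deadline of 4 March 2003; 26 February 2003 is within that limit.
Step 2 — 15 and 51 days from 17 March 2003 (end of the 19-day waiting period, which began when the acknowledgement is issued on 26 February 2003) are 1 April 2003 and 7 May 2003 respectively; 4 April 2003 falls inside that range.
Step 3 — counting 55 days from 28 April 2003 (end of the 24-day hold period, which began when the fee estimate is provided on 4 April 2003) gives a deadline of 22 June 2003; 30 April 2003 is within that limit.
Step 4 — counting 22 days from 30 April 2003 (when the non-exempt records are produced) gives a deadline of 22 May 2003; 13 May 2003 is within that limit.
Step 5 — must wait 11 days from 13 May 2003 (when the exemption log is issued), so not before 24 May 2003; done 25 May 2003, after the minimum wait.
Step 6 — counting 85 days from 25 May 2003 (when third parties are notified) gives a deadline of 18 August 2003; 17 August 2003 is within that limit.
Step 7 — counting 135 days from 30 April 2003 (when the non-exempt records are produced) gives a deadline of 12 September 2003; completed 5 September 2003, before the deadline.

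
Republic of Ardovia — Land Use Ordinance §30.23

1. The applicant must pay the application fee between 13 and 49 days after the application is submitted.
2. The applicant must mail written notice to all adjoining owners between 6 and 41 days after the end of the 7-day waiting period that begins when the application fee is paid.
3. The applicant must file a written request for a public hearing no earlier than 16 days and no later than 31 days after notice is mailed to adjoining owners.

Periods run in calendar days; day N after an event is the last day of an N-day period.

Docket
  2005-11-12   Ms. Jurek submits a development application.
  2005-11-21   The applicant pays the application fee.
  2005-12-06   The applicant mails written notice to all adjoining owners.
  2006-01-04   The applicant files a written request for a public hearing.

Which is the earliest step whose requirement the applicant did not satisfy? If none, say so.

(1) the permitted window runs from 2005-11-12 + 13 = 2005-11-25 to 2005-11-12 + 49 = 2005-12-31; 2005-11-21 is 4 days too early.

Step 1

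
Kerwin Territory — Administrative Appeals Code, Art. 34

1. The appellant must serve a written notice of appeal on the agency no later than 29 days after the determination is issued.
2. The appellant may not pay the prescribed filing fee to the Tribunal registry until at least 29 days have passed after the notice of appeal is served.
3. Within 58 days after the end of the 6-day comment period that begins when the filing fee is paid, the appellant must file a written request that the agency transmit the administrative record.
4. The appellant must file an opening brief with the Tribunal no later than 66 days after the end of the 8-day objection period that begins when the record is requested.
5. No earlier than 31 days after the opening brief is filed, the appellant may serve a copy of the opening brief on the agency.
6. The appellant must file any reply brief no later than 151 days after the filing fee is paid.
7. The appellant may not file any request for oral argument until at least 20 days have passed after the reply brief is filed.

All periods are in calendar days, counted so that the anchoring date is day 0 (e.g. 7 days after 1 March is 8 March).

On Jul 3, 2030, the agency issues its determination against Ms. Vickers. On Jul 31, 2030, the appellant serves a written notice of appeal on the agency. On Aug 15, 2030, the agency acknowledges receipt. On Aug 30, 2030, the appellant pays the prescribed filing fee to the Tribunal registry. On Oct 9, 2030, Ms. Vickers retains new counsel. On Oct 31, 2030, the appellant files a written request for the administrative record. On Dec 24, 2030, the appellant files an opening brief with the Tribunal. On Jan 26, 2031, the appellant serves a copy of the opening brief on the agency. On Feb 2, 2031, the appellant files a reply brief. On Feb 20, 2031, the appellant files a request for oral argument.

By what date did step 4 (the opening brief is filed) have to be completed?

Jan 13, 2031

The record is requested on Oct 31, 2030; the 8-day objection period therefore ends Nov 8, 2030, and step 4 runs from that date. 66 days after Nov 8, 2030 is Jan 13, 2031.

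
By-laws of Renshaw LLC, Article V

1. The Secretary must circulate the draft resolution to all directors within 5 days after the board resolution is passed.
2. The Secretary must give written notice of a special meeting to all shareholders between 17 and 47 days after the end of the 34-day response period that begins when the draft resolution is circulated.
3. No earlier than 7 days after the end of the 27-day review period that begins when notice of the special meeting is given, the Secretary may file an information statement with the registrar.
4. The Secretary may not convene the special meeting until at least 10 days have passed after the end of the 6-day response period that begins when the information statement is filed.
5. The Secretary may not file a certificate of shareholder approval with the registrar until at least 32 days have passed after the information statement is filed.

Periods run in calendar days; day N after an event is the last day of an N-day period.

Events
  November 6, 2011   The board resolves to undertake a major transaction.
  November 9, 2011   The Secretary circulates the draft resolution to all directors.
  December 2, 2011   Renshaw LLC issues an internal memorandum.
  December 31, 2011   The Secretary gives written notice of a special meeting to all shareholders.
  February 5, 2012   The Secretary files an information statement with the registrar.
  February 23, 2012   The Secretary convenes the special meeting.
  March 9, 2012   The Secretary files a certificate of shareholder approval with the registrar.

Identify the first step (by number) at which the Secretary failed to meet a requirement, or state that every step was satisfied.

None — every step was satisfied

Step 1 — counting 5 days from November 6, 2011 (when the board resolution is passed) gives a deadline of November 11, 2011; November 9, 2011 is within that limit.
Step 2 — 17 and 47 days from December 13, 2011 (end of the 34-day response period, which began when the draft resolution is circulated on November 9, 2011) are December 30, 2011 and January 29, 2012 respectively; December 31, 2011 falls inside that range.
Step 3 — must wait 7 days from January 27, 2012 (end of the 27-day review period, which began when notice of the special meeting is given on December 31, 2011), so not before February 3, 2012; February 5, 2012 is on or after that date.
Step 4 — must wait 10 days from February 11, 2012 (end of the 6-day response period, which began when the information statement is filed on February 5, 2012), so not before February 21, 2012; February 23, 2012 is on or after that date.
Step 5 — must wait 32 days from February 5, 2012 (when the information statement is filed), so not before March 8, 2012; done March 9, 2012 — permitted.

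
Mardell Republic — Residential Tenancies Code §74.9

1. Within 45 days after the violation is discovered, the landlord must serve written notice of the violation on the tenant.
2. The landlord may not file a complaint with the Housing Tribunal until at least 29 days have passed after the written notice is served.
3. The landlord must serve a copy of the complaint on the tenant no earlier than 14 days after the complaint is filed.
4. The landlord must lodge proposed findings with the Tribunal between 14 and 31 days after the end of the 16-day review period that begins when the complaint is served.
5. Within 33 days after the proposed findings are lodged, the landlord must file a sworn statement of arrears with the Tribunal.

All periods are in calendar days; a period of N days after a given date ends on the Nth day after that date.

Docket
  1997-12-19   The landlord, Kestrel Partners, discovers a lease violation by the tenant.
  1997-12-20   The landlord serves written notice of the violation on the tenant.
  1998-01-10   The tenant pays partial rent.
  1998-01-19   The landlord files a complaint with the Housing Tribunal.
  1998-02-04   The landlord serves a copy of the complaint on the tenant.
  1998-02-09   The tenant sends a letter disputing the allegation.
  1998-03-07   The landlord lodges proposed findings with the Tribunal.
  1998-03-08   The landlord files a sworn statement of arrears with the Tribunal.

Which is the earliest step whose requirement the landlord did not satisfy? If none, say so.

Step 1 — counting 45 days from 1997-12-19 (when the violation is discovered) gives a deadline of 1998-02-02; done 1997-12-20 — timely.
Step 2 — must wait 29 days from 1997-12-20 (when the written notice is served), so not before 1998-01-18; done 1998-01-19 — permitted.
Step 3 — must wait 14 days from 1998-01-19 (when the complaint is filed), so not before 1998-02-02; done 1998-02-04, after the minimum wait.
Step 4 — 14 and 31 days from 1998-02-20 (end of the 16-day review period, which began when the complaint is served on 1998-02-04) are 1998-03-06 and 1998-03-23 respectively; 1998-03-07 falls inside that range.
Step 5 — counting 33 days from 1998-03-07 (when the proposed findings are lodged) gives a deadline of 1998-04-09; done 1998-03-08 — timely.

None — every step was satisfied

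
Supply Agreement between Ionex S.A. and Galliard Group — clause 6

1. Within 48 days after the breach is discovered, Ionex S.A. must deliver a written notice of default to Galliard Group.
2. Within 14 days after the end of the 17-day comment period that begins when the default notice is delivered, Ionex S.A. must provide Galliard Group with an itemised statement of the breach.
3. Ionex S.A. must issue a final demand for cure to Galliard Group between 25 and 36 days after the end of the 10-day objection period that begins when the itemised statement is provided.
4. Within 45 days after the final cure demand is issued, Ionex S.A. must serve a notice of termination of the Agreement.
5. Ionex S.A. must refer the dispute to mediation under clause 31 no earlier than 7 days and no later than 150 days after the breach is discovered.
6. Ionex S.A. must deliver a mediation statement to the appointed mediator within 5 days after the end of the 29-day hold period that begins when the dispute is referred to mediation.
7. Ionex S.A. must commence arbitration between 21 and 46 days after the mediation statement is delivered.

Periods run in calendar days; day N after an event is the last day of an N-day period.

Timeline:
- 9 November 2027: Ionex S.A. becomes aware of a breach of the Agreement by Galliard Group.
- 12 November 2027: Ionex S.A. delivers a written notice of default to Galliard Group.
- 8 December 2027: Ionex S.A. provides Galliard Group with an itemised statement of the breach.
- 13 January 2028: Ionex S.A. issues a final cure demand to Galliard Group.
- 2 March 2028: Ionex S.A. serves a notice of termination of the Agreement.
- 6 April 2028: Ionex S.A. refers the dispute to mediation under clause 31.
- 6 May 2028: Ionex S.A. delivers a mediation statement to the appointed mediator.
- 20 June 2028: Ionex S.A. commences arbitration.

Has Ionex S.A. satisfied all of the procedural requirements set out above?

No

Step 1 — counting 48 days from 9 November 2027 (when the breach is discovered) gives a deadline of 27 December 2027; completed 12 November 2027, before the deadline.
Step 2 — counting 14 days from 29 November 2027 (end of the 17-day comment period, which began when the default notice is delivered on 12 November 2027) gives a deadline of 13 December 2027; 8 December 2027 is within that limit.
Step 3 — 25 and 36 days from 18 December 2027 (end of the 10-day objection period, which began when the itemised statement is provided on 8 December 2027) are 12 January 2028 and 23 January 2028 respectively; done 13 January 2028 — within the window.
Step 4 — counting 45 days from 13 January 2028 (when the final cure demand is issued) gives a deadline of 27 February 2028; not done until 2 March 2028, 4 days after the deadline.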